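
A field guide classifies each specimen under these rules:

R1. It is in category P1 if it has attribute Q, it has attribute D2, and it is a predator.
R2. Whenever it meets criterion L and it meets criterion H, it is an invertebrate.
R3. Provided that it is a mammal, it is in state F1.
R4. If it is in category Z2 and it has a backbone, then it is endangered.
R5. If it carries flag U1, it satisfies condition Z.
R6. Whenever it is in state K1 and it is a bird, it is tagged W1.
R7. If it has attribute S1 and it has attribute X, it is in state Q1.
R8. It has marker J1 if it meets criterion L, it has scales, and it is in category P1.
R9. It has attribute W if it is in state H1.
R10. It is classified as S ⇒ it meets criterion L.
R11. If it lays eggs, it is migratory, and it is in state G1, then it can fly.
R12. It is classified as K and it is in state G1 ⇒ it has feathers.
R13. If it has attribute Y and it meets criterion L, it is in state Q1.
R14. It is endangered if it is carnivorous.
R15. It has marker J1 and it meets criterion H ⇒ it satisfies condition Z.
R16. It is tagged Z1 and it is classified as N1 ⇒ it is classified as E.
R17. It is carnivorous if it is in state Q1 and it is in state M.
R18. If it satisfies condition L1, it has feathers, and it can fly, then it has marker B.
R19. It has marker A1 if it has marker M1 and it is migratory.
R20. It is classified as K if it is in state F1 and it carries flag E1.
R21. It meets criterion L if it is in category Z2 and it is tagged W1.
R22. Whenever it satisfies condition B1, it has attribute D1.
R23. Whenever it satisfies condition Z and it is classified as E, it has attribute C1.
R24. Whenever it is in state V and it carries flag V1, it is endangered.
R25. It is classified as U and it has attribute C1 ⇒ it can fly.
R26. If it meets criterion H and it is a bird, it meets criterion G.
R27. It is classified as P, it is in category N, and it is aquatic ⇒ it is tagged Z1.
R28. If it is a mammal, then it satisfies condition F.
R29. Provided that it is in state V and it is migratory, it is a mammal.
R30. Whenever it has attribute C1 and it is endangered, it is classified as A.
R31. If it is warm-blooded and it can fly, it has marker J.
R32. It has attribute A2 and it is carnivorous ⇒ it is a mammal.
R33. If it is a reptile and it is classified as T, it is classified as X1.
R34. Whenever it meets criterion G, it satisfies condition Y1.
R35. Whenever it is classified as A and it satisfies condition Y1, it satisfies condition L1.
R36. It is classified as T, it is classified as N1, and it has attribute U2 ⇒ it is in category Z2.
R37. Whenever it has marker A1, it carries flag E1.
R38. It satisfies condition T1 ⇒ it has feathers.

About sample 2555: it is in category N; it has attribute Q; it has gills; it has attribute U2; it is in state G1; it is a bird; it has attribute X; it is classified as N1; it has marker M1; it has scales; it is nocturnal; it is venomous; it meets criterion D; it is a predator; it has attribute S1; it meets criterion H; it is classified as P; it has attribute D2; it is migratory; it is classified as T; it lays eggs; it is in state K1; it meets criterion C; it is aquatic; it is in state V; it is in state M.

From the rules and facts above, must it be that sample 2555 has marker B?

By R1 (it has attribute Q, it has attribute D2, it is a predator): it is in category P1.
By R6 (it is in state K1, it is a bird): it is tagged W1.
By R7 (it has attribute S1, it has attribute X): it is in state Q1.
By R11 (it lays eggs, it is migratory, it is in state G1): it can fly.
By R17 (it is in state Q1, it is in state M): it is carnivorous.
By R19 (it has marker M1, it is migratory): it has marker A1.
By R26 (it meets criterion H, it is a bird): it meets criterion G.
By R27 (it is classified as P, it is in category N, it is aquatic): it is tagged Z1.
By R29 (it is in state V, it is migratory): it is a mammal.
By R34 (it meets criterion G): it satisfies condition Y1.
By R36 (it is classified as T, it is classified as N1, it has attribute U2): it is in category Z2.
By R37 (it has marker A1): it carries flag E1.
By R3 (it is a mammal): it is in state F1.
By R14 (it is carnivorous): it is endangered.
By R16 (it is tagged Z1, it is classified as N1): it is classified as E.
By R20 (it is in state F1, it carries flag E1): it is classified as K.
By R21 (it is in category Z2, it is tagged W1): it meets criterion L.
By R8 (it meets criterion L, it has scales, it is in category P1): it has marker J1.
By R12 (it is classified as K, it is in state G1): it has feathers.
By R15 (it has marker J1, it meets criterion H): it satisfies condition Z.
By R23 (it satisfies condition Z, it is classified as E): it has attribute C1.
By R30 (it has attribute C1, it is endangered): it is classified as A.
By R35 (it is classified as A, it satisfies condition Y1): it satisfies condition L1.
By R18 (it satisfies condition L1, it has feathers, it can fly): it has marker B.

Yes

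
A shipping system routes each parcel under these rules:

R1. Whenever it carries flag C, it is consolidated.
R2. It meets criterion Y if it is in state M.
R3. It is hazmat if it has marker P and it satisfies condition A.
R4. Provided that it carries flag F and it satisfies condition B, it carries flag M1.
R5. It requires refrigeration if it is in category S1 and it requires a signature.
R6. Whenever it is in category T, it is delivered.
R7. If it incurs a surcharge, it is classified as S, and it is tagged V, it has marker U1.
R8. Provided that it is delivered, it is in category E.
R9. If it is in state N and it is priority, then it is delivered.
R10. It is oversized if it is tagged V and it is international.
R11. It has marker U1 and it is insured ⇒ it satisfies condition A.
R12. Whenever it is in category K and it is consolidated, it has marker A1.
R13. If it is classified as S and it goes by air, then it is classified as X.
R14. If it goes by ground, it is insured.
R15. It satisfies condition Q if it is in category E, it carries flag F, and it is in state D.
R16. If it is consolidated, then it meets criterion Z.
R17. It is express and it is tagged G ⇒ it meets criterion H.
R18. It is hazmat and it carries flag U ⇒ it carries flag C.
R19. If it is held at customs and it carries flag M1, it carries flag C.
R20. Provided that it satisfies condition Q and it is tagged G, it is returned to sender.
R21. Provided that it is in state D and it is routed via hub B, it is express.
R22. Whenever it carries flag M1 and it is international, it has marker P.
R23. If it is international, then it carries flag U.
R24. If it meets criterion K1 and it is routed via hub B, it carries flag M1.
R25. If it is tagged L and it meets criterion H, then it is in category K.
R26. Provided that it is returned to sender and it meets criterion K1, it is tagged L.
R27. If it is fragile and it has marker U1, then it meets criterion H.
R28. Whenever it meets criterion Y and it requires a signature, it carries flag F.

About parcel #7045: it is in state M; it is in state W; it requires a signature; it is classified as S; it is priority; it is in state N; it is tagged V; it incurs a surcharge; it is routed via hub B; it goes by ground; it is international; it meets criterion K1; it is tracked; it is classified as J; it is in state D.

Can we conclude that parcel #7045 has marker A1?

Forward chaining from the given facts derives: meets criterion Y, has marker U1, is delivered, is oversized, is insured, is express, carries flag U, carries flag M1, carries flag F, is in category E, satisfies condition A, satisfies condition Q, has marker P, is hazmat, carries flag C, is consolidated, meets criterion Z.
The only rule concluding "it has marker A1" is R12, which needs "it is in category K"; that is never established.

No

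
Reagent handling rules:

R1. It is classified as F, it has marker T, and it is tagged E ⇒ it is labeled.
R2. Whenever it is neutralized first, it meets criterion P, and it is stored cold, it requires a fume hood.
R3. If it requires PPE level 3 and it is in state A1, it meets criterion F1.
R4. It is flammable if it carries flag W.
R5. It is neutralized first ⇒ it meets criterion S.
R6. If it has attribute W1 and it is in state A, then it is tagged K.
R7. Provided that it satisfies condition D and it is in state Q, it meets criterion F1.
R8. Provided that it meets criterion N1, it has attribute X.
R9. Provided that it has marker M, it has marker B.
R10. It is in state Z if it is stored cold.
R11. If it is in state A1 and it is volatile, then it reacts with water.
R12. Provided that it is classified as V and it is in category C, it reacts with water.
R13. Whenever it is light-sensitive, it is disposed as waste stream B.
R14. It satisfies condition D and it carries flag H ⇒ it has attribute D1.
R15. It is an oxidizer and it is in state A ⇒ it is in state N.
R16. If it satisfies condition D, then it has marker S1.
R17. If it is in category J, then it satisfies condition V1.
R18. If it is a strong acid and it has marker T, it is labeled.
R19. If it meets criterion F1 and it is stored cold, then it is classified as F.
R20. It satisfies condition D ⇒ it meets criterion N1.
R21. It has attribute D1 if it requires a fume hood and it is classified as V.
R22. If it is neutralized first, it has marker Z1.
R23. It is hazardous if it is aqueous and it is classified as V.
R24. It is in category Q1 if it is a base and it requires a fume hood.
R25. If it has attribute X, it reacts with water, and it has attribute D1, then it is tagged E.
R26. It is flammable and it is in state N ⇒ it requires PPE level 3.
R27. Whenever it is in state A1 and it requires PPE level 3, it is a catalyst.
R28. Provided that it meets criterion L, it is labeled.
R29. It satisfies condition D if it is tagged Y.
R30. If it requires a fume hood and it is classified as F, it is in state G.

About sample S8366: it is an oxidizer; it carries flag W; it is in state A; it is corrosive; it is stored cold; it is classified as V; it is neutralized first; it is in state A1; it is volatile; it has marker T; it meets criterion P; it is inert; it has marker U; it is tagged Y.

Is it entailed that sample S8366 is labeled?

Yes

By R2 (it is neutralized first, it meets criterion P, it is stored cold): it requires a fume hood.
By R4 (it carries flag W): it is flammable.
By R11 (it is in state A1, it is volatile): it reacts with water.
By R15 (it is an oxidizer, it is in state A): it is in state N.
By R21 (it requires a fume hood, it is classified as V): it has attribute D1.
By R26 (it is flammable, it is in state N): it requires PPE level 3.
By R29 (it is tagged Y): it satisfies condition D.
By R3 (it requires PPE level 3, it is in state A1): it meets criterion F1.
By R19 (it meets criterion F1, it is stored cold): it is classified as F.
By R20 (it satisfies condition D): it meets criterion N1.
By R8 (it meets criterion N1): it has attribute X.
By R25 (it has attribute X, it reacts with water, it has attribute D1): it is tagged E.
By R1 (it is classified as F, it has marker T, it is tagged E): it is labeled.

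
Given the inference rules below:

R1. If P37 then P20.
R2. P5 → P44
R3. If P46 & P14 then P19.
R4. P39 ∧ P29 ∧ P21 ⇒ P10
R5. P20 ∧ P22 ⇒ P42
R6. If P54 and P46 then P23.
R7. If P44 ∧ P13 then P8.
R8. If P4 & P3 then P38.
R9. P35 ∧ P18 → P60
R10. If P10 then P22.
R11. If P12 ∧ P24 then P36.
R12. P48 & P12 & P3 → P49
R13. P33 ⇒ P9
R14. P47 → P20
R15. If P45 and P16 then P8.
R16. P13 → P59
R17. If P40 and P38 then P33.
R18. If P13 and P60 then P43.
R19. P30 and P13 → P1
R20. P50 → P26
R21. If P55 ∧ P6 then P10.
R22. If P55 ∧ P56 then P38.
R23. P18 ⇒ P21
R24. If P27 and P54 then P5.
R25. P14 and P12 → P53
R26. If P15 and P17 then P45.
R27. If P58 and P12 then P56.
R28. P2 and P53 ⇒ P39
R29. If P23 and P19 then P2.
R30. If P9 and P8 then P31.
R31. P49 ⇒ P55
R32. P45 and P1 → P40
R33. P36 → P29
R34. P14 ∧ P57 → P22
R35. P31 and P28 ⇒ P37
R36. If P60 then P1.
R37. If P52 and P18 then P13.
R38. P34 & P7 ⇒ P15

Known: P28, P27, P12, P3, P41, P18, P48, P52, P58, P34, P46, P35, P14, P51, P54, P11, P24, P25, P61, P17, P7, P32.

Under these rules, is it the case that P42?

Yes

P19  (by R3: P46, P14)
P23  (by R6: P54, P46)
P60  (by R9: P35, P18)
P36  (by R11: P12, P24)
P49  (by R12: P48, P12, P3)
P21  (by R23: P18)
P5  (by R24: P27, P54)
P53  (by R25: P14, P12)
P56  (by R27: P58, P12)
P2  (by R29: P23, P19)
P55  (by R31: P49)
P29  (by R33: P36)
P1  (by R36: P60)
P13  (by R37: P52, P18)
P15  (by R38: P34, P7)
P44  (by R2: P5)
P8  (by R7: P44, P13)
P38  (by R22: P55, P56)
P45  (by R26: P15, P17)
P39  (by R28: P2, P53)
P40  (by R32: P45, P1)
P10  (by R4: P39, P29, P21)
P22  (by R10: P10)
P33  (by R17: P40, P38)
P9  (by R13: P33)
P31  (by R30: P9, P8)
P37  (by R35: P31, P28)
P20  (by R1: P37)
P42  (by R5: P20, P22)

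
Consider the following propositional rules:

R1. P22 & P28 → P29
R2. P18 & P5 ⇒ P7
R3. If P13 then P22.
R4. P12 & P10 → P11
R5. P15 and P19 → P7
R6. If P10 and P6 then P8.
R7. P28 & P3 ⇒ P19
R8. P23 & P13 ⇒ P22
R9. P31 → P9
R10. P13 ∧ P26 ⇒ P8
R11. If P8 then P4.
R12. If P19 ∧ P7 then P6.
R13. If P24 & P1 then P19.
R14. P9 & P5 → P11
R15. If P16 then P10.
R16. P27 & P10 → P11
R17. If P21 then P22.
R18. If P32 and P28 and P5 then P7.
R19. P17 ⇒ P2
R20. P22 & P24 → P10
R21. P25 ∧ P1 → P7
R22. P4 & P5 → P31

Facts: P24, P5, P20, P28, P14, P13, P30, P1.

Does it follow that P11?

Forward chaining from the given facts derives: P22, P19, P10, P29.
Rules concluding P11: R4 needs P12; R14 needs P9; R16 needs P27 — none of these are established.

No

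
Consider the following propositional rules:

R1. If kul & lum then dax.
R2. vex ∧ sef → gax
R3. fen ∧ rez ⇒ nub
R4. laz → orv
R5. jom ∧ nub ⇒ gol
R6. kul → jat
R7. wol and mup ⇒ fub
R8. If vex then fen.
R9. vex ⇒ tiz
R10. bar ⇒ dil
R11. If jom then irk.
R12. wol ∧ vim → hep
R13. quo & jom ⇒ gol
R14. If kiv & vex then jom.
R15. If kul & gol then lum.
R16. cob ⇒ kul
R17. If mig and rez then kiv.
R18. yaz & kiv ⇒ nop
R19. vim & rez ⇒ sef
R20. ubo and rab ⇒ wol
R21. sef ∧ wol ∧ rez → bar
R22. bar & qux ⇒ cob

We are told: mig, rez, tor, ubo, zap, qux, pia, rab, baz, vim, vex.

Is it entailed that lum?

fen  (by R8: vex)
kiv  (by R17: mig, rez)
sef  (by R19: vim, rez)
wol  (by R20: ubo, rab)
bar  (by R21: sef, wol, rez)
cob  (by R22: bar, qux)
nub  (by R3: fen, rez)
jom  (by R14: kiv, vex)
kul  (by R16: cob)
gol  (by R5: jom, nub)
lum  (by R15: kul, gol)

Yes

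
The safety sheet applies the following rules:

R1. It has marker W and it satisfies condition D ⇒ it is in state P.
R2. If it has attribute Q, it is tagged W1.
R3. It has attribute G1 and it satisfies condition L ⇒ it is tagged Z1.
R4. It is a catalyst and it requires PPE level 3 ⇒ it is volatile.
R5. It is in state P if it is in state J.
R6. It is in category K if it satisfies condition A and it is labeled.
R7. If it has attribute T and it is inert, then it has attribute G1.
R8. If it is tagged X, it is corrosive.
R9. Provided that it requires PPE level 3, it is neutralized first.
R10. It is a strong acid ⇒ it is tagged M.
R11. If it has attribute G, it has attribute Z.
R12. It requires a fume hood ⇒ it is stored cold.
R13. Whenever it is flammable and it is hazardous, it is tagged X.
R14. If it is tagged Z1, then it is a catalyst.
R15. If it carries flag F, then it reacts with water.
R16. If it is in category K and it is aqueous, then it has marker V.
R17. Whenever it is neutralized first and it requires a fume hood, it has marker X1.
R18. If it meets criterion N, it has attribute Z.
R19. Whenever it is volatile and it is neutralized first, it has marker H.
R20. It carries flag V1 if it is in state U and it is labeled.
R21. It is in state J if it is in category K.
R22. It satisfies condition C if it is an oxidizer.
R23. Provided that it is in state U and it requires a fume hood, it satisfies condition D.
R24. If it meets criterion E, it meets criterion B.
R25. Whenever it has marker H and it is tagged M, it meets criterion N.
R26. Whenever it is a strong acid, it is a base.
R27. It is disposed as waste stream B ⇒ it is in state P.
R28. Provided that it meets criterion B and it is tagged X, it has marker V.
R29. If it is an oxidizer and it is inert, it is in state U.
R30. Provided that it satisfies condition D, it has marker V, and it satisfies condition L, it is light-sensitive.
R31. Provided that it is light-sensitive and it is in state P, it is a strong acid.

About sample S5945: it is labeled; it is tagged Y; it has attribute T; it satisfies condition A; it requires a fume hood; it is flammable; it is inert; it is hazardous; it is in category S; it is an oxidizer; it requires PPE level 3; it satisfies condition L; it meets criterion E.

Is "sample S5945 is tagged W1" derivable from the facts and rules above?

Forward chaining from the given facts derives: is in category K, has attribute G1, is neutralized first, is stored cold, is tagged X, has marker X1, is in state J, satisfies condition C, meets criterion B, has marker V, is in state U, is tagged Z1, is in state P, is corrosive, is a catalyst, carries flag V1, satisfies condition D, is light-sensitive, is a strong acid, is volatile, is tagged M, has marker H, meets criterion N, is a base, has attribute Z.
The only rule concluding "it is tagged W1" is R2, which needs "it has attribute Q"; that is never established.

No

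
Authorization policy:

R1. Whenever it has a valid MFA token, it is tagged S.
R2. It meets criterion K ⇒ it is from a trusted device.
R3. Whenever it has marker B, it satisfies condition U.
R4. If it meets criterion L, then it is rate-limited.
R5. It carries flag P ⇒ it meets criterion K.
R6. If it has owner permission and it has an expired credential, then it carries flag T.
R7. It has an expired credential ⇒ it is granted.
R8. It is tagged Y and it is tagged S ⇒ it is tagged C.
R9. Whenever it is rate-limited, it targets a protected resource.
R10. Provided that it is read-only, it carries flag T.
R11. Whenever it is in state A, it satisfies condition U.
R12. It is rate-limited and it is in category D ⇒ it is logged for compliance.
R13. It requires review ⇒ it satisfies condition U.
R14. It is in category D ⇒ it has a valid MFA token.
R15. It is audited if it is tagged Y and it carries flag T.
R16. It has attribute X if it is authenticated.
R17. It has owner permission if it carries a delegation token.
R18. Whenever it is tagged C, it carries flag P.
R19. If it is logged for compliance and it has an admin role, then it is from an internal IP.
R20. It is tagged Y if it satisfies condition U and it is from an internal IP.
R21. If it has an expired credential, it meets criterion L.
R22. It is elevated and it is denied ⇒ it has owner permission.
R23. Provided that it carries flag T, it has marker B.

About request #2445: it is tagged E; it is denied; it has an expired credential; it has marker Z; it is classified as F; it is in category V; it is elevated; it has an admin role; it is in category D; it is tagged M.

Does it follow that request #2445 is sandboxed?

Forward chaining from the given facts derives: is granted, has a valid MFA token, meets criterion L, has owner permission, is tagged S, is rate-limited, carries flag T, targets a protected resource, is logged for compliance, is from an internal IP, has marker B, satisfies condition U, is tagged Y, is tagged C, is audited, carries flag P, meets criterion K, is from a trusted device.
No rule has "it is sandboxed" as its conclusion, and it is not among the given facts.

No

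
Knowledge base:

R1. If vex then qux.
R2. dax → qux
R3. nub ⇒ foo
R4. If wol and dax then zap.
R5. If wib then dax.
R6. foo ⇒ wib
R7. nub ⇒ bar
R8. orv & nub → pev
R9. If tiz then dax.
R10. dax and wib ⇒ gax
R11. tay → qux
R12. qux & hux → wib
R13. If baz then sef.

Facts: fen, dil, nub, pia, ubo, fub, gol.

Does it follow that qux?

foo  (by R3: nub)
wib  (by R6: foo)
dax  (by R5: wib)
qux  (by R2: dax)

Yes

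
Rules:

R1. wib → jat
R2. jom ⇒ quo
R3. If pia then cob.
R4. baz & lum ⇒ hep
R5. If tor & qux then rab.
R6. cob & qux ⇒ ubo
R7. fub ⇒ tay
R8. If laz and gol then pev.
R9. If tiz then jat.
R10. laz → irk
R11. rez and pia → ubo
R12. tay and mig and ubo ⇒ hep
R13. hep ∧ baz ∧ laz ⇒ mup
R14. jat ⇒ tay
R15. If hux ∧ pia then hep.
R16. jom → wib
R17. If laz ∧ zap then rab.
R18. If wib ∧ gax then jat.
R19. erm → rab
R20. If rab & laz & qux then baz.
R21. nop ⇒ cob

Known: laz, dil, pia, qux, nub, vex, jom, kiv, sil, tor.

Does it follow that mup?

Forward chaining from the given facts derives: quo, cob, rab, ubo, irk, wib, baz, jat, tay.
The only rule concluding mup is R13, which needs hep; that is never established.

No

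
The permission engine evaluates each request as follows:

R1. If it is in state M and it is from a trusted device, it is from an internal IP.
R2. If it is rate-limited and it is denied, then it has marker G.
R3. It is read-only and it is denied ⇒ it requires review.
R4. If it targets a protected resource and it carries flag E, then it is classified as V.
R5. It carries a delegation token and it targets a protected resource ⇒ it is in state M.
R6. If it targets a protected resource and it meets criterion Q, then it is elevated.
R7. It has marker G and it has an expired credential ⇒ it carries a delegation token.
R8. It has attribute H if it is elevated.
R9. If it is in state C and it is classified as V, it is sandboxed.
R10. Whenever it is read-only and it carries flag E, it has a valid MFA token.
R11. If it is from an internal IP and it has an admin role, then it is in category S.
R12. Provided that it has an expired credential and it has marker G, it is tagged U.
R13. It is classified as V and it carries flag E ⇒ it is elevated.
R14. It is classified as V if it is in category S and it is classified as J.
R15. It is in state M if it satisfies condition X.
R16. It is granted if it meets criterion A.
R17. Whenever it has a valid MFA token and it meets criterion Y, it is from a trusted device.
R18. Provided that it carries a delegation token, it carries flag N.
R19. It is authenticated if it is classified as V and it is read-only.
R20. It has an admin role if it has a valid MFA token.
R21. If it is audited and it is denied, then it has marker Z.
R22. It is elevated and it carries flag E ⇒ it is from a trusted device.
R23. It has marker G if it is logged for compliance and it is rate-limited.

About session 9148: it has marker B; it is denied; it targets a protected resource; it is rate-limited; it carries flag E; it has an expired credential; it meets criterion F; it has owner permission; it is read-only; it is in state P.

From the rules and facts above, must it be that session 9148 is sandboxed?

No

Forward chaining from the given facts derives: has marker G, requires review, is classified as V, carries a delegation token, has a valid MFA token, is tagged U, is elevated, carries flag N, is authenticated, has an admin role, is from a trusted device, is in state M, has attribute H, is from an internal IP, is in category S.
The only rule concluding "it is sandboxed" is R9, which needs "it is in state C"; that is never established.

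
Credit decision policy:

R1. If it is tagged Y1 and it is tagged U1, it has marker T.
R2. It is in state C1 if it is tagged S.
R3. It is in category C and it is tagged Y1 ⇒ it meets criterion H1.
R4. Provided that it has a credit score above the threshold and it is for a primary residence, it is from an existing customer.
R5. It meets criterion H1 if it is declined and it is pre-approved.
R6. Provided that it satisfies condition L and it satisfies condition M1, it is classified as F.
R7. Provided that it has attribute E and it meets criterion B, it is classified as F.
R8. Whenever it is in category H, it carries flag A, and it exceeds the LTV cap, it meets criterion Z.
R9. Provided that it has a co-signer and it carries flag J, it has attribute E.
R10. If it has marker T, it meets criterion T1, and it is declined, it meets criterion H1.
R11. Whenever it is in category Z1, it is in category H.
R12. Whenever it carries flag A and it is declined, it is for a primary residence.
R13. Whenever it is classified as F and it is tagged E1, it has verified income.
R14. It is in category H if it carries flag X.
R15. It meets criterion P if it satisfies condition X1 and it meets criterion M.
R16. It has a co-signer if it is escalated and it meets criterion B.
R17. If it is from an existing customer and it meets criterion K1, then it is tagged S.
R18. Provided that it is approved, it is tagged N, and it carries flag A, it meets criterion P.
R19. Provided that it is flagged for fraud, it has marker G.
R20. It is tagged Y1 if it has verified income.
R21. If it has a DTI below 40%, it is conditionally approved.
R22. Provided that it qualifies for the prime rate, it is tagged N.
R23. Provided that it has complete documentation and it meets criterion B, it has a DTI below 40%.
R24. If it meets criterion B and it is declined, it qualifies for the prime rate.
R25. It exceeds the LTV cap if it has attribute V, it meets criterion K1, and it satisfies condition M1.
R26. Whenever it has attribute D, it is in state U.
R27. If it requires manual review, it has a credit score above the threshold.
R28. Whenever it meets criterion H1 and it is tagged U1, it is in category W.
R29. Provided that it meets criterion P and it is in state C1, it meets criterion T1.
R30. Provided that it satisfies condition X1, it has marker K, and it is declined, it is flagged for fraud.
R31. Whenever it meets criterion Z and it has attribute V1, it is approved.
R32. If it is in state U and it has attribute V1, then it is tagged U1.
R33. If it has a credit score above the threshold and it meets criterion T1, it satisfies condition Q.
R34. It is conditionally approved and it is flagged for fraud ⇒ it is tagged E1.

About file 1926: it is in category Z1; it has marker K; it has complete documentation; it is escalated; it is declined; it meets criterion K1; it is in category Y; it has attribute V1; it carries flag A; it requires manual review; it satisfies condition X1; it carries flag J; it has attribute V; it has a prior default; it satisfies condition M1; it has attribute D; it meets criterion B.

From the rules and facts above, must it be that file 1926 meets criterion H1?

By R11 (it is in category Z1): it is in category H.
By R12 (it carries flag A, it is declined): it is for a primary residence.
By R16 (it is escalated, it meets criterion B): it has a co-signer.
By R23 (it has complete documentation, it meets criterion B): it has a DTI below 40%.
By R24 (it meets criterion B, it is declined): it qualifies for the prime rate.
By R25 (it has attribute V, it meets criterion K1, it satisfies condition M1): it exceeds the LTV cap.
By R26 (it has attribute D): it is in state U.
By R27 (it requires manual review): it has a credit score above the threshold.
By R30 (it satisfies condition X1, it has marker K, it is declined): it is flagged for fraud.
By R32 (it is in state U, it has attribute V1): it is tagged U1.
By R4 (it has a credit score above the threshold, it is for a primary residence): it is from an existing customer.
By R8 (it is in category H, it carries flag A, it exceeds the LTV cap): it meets criterion Z.
By R9 (it has a co-signer, it carries flag J): it has attribute E.
By R17 (it is from an existing customer, it meets criterion K1): it is tagged S.
By R21 (it has a DTI below 40%): it is conditionally approved.
By R22 (it qualifies for the prime rate): it is tagged N.
By R31 (it meets criterion Z, it has attribute V1): it is approved.
By R34 (it is conditionally approved, it is flagged for fraud): it is tagged E1.
By R2 (it is tagged S): it is in state C1.
By R7 (it has attribute E, it meets criterion B): it is classified as F.
By R13 (it is classified as F, it is tagged E1): it has verified income.
By R18 (it is approved, it is tagged N, it carries flag A): it meets criterion P.
By R20 (it has verified income): it is tagged Y1.
By R29 (it meets criterion P, it is in state C1): it meets criterion T1.
By R1 (it is tagged Y1, it is tagged U1): it has marker T.
By R10 (it has marker T, it meets criterion T1, it is declined): it meets criterion H1.

Yes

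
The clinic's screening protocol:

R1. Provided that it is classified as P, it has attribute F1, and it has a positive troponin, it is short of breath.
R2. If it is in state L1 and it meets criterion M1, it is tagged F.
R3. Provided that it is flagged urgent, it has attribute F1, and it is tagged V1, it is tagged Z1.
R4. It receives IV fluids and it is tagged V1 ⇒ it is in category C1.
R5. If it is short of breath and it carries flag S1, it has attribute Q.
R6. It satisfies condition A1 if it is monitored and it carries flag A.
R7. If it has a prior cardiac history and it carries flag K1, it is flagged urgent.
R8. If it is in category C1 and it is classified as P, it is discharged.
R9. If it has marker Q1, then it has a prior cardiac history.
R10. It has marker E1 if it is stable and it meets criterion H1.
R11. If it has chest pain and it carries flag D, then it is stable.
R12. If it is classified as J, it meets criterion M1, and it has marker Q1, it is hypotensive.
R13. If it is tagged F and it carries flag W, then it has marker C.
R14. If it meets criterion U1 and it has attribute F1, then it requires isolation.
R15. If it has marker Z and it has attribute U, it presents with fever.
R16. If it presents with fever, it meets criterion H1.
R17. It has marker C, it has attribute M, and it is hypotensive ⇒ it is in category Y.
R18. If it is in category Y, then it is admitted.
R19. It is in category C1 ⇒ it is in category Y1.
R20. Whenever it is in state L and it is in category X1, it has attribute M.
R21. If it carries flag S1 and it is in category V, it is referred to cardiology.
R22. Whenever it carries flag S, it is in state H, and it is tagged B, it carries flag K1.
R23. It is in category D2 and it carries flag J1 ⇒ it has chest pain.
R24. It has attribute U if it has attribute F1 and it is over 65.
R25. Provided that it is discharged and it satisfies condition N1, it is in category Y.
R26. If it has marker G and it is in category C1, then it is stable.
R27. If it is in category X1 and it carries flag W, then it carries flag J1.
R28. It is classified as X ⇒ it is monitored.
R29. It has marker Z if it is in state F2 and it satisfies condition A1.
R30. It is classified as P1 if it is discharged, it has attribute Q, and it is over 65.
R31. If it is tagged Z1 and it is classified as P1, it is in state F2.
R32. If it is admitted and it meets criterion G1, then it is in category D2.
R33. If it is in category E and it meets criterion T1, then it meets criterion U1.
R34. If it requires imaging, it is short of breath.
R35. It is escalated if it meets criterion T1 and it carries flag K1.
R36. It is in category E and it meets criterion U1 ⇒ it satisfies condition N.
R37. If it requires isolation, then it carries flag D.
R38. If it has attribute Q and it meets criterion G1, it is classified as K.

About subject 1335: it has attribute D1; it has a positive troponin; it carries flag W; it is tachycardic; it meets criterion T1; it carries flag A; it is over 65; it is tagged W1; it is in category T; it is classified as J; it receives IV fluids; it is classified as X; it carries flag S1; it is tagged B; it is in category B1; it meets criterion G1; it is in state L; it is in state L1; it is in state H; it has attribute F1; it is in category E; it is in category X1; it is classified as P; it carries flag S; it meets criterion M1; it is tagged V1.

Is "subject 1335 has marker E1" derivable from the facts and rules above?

Forward chaining from the given facts derives: is short of breath, is tagged F, is in category C1, has attribute Q, is discharged, has marker C, is in category Y1, has attribute M, carries flag K1, has attribute U, carries flag J1, is monitored, is classified as P1, meets criterion U1, is escalated, satisfies condition N, is classified as K, satisfies condition A1, requires isolation, carries flag D.
The only rule concluding "it has marker E1" is R10, which needs "it is stable"; that is never established.

No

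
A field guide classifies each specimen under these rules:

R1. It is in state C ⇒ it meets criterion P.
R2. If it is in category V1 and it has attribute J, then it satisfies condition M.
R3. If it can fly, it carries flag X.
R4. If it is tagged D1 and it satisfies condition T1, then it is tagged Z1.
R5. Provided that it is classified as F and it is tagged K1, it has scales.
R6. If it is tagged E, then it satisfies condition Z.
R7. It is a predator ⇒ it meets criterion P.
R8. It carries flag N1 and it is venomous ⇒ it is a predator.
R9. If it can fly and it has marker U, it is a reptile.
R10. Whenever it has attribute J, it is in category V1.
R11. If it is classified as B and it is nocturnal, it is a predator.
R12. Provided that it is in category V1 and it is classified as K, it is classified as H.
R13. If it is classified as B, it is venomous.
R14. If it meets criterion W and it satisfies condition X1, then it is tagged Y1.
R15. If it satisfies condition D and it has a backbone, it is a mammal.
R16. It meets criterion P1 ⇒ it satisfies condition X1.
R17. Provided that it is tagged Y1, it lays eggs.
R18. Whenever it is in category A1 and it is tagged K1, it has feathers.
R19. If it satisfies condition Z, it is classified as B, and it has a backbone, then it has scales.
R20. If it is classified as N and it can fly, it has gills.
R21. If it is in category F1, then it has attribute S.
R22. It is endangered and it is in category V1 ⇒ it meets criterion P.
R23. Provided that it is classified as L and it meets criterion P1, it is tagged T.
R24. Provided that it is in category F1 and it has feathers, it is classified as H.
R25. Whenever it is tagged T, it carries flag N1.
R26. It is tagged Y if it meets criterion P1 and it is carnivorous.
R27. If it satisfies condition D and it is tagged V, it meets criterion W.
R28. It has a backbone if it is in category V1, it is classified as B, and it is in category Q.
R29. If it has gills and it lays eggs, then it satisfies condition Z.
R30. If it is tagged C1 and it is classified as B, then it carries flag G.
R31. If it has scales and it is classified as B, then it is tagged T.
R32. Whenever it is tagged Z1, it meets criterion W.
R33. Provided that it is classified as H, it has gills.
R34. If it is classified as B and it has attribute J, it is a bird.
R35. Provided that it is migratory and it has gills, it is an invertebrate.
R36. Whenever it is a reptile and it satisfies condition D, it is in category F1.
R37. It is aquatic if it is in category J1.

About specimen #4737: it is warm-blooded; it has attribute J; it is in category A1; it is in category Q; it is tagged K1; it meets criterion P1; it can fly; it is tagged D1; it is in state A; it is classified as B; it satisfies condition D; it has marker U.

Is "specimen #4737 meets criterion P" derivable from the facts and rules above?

No

Forward chaining from the given facts derives: carries flag X, is a reptile, is in category V1, is venomous, satisfies condition X1, has feathers, has a backbone, is a bird, is in category F1, satisfies condition M, is a mammal, has attribute S, is classified as H, has gills.
Rules concluding "it meets criterion P": R1 needs "it is in state C"; R7 needs "it is a predator"; R22 needs "it is endangered" — none of these are established.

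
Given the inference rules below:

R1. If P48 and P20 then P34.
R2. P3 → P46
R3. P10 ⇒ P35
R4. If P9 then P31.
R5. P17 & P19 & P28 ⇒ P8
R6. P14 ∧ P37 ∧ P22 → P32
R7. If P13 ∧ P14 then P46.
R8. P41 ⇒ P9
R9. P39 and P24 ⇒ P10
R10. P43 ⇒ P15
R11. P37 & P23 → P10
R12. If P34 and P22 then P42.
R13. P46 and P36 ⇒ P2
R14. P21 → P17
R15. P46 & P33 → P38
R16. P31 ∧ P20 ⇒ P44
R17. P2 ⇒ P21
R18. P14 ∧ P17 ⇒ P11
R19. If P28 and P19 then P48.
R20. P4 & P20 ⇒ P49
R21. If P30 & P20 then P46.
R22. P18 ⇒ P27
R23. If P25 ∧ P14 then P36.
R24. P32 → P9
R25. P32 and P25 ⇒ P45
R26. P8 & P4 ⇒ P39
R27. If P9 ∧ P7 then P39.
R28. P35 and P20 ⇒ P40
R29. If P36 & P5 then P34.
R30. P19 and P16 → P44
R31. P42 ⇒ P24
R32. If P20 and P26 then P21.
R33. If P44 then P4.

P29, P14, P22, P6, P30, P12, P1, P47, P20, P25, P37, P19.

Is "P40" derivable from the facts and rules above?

No

Forward chaining from the given facts derives: P32, P46, P36, P9, P45, P31, P2, P44, P21, P4, P17, P11, P49.
The only rule concluding P40 is R28, which needs P35; that is never established.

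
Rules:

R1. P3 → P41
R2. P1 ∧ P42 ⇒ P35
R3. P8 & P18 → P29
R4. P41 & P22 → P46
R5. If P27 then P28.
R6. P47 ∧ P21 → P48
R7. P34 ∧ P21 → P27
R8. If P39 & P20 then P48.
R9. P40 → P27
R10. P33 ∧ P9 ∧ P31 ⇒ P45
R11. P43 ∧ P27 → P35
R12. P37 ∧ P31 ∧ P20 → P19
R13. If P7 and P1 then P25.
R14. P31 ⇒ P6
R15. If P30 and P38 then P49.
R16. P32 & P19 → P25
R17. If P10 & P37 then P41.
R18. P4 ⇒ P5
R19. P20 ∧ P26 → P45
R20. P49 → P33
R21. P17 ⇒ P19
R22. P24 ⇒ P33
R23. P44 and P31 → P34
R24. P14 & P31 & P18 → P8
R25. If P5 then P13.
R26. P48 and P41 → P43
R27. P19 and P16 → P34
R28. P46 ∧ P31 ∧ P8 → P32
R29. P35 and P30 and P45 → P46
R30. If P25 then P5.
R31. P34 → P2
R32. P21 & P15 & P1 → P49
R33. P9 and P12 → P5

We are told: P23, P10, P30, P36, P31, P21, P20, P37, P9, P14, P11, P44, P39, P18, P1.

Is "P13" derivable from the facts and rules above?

Forward chaining from the given facts derives: P48, P19, P6, P41, P34, P8, P43, P2, P29, P27, P35, P28.
The only rule concluding P13 is R25, which needs P5; that is never established.

No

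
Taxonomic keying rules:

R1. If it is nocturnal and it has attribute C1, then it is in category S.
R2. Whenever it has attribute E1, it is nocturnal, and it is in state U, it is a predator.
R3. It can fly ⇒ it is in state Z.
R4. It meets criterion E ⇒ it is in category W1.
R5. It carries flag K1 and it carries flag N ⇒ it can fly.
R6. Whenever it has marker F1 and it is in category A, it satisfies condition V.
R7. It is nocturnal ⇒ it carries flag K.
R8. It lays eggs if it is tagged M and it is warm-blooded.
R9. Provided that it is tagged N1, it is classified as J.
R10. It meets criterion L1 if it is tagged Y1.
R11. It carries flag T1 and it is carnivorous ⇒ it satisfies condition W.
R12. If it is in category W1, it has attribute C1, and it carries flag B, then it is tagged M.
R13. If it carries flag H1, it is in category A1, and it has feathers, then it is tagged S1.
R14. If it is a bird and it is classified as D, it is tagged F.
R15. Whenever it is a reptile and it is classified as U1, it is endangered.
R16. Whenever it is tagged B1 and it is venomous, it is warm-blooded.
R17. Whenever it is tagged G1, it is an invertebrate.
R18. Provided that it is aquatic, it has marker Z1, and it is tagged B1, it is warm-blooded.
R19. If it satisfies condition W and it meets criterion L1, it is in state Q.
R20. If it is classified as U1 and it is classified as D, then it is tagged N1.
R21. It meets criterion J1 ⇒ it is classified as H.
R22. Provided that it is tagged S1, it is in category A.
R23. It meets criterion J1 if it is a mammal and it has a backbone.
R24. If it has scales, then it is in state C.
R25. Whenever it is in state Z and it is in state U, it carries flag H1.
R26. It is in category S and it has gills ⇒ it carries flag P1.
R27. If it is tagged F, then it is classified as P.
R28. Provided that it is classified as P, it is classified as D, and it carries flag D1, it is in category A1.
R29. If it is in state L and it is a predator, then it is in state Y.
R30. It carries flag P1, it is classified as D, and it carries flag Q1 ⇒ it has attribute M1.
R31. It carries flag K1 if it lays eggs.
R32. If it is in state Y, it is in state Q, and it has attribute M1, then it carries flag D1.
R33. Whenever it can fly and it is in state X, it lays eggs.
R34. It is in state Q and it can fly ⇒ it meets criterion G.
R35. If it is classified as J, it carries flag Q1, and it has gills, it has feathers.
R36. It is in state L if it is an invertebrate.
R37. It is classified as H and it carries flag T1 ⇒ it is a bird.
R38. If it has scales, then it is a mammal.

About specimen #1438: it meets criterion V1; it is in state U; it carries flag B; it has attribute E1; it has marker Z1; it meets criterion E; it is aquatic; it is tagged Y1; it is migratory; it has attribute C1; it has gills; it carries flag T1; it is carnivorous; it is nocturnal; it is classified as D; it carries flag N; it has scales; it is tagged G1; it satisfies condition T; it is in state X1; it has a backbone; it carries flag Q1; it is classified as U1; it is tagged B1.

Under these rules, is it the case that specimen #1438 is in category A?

Yes

By R1 (it is nocturnal, it has attribute C1): it is in category S.
By R2 (it has attribute E1, it is nocturnal, it is in state U): it is a predator.
By R4 (it meets criterion E): it is in category W1.
By R10 (it is tagged Y1): it meets criterion L1.
By R11 (it carries flag T1, it is carnivorous): it satisfies condition W.
By R12 (it is in category W1, it has attribute C1, it carries flag B): it is tagged M.
By R17 (it is tagged G1): it is an invertebrate.
By R18 (it is aquatic, it has marker Z1, it is tagged B1): it is warm-blooded.
By R19 (it satisfies condition W, it meets criterion L1): it is in state Q.
By R20 (it is classified as U1, it is classified as D): it is tagged N1.
By R26 (it is in category S, it has gills): it carries flag P1.
By R30 (it carries flag P1, it is classified as D, it carries flag Q1): it has attribute M1.
By R36 (it is an invertebrate): it is in state L.
By R38 (it has scales): it is a mammal.
By R8 (it is tagged M, it is warm-blooded): it lays eggs.
By R9 (it is tagged N1): it is classified as J.
By R23 (it is a mammal, it has a backbone): it meets criterion J1.
By R29 (it is in state L, it is a predator): it is in state Y.
By R31 (it lays eggs): it carries flag K1.
By R32 (it is in state Y, it is in state Q, it has attribute M1): it carries flag D1.
By R35 (it is classified as J, it carries flag Q1, it has gills): it has feathers.
By R5 (it carries flag K1, it carries flag N): it can fly.
By R21 (it meets criterion J1): it is classified as H.
By R37 (it is classified as H, it carries flag T1): it is a bird.
By R3 (it can fly): it is in state Z.
By R14 (it is a bird, it is classified as D): it is tagged F.
By R25 (it is in state Z, it is in state U): it carries flag H1.
By R27 (it is tagged F): it is classified as P.
By R28 (it is classified as P, it is classified as D, it carries flag D1): it is in category A1.
By R13 (it carries flag H1, it is in category A1, it has feathers): it is tagged S1.
By R22 (it is tagged S1): it is in category A.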